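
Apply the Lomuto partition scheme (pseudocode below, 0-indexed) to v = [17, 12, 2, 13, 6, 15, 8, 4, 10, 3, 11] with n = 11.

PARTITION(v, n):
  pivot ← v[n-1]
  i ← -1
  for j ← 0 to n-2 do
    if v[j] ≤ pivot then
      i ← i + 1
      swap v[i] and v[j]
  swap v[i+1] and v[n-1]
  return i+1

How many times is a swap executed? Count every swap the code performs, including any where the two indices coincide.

pivot = v[10] = 11; i = -1
j=0: v[0]=17 > 11 → no swap
j=1: v[1]=12 > 11 → no swap
j=2: v[2]=2 ≤ 11 → i=0, swap v[0],v[2] → [2, 12, 17, 13, 6, 15, 8, 4, 10, 3, 11]
j=3: v[3]=13 > 11 → no swap
j=4: v[4]=6 ≤ 11 → i=1, swap v[1],v[4] → [2, 6, 17, 13, 12, 15, 8, 4, 10, 3, 11]
j=5: v[5]=15 > 11 → no swap
j=6: v[6]=8 ≤ 11 → i=2, swap v[2],v[6] → [2, 6, 8, 13, 12, 15, 17, 4, 10, 3, 11]
j=7: v[7]=4 ≤ 11 → i=3, swap v[3],v[7] → [2, 6, 8, 4, 12, 15, 17, 13, 10, 3, 11]
j=8: v[8]=10 ≤ 11 → i=4, swap v[4],v[8] → [2, 6, 8, 4, 10, 15, 17, 13, 12, 3, 11]
j=9: v[9]=3 ≤ 11 → i=5, swap v[5],v[9] → [2, 6, 8, 4, 10, 3, 17, 13, 12, 15, 11]
final swap v[6],v[10] → [2, 6, 8, 4, 10, 3, 11, 13, 12, 15, 17]; return 6

7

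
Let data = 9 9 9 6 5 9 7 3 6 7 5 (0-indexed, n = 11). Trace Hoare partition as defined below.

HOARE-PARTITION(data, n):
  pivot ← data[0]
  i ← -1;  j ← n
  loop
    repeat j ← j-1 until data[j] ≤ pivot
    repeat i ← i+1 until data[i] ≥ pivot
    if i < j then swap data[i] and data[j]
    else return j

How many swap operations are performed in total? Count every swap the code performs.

4

pivot=9
j stops at 10 (5), i stops at 0 (9); swap ⇒ 5 9 9 6 5 9 7 3 6 7 9
j stops at 9 (7), i stops at 1 (9); swap ⇒ 5 7 9 6 5 9 7 3 6 9 9
j stops at 8 (6), i stops at 2 (9); swap ⇒ 5 7 6 6 5 9 7 3 9 9 9
j stops at 7 (3), i stops at 5 (9); swap ⇒ 5 7 6 6 5 3 7 9 9 9 9
j stops at 6, i stops at 7; i≥j ⇒ return 6. data=5 7 6 6 5 3 7 9 9 9 9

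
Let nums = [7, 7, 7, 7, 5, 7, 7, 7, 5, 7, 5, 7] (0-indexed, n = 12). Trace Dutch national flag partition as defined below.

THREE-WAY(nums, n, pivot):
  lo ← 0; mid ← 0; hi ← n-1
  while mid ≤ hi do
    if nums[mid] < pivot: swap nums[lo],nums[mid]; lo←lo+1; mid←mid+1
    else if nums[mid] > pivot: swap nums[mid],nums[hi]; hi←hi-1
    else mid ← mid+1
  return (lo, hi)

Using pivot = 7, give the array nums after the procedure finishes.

pivot = 7; lo=0, mid=0, hi=11
nums[mid]=7=7: mid=1
nums[mid]=7=7: mid=2
nums[mid]=7=7: mid=3
nums[mid]=7=7: mid=4
nums[mid]=5<7: swap nums[0],nums[4]; lo=1,mid=5 → [5, 7, 7, 7, 7, 7, 7, 7, 5, 7, 5, 7]
nums[mid]=7=7: mid=6
nums[mid]=7=7: mid=7
nums[mid]=7=7: mid=8
nums[mid]=5<7: swap nums[1],nums[8]; lo=2,mid=9 → [5, 5, 7, 7, 7, 7, 7, 7, 7, 7, 5, 7]
nums[mid]=7=7: mid=10
nums[mid]=5<7: swap nums[2],nums[10]; lo=3,mid=11 → [5, 5, 5, 7, 7, 7, 7, 7, 7, 7, 7, 7]
nums[mid]=7=7: mid=12
end: lo=3, hi=11; nums = [5, 5, 5, 7, 7, 7, 7, 7, 7, 7, 7, 7]

[5, 5, 5, 7, 7, 7, 7, 7, 7, 7, 7, 7]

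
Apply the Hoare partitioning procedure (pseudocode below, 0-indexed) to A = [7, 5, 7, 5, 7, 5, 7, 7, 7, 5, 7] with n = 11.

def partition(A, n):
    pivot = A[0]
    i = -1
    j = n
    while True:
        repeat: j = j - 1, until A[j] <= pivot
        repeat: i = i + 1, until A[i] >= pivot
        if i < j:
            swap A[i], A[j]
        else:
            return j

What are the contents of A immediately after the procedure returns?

pivot=7
j stops at 10 (7), i stops at 0 (7); swap ⇒ [7, 5, 7, 5, 7, 5, 7, 7, 7, 5, 7]
j stops at 9 (5), i stops at 2 (7); swap ⇒ [7, 5, 5, 5, 7, 5, 7, 7, 7, 7, 7]
j stops at 8 (7), i stops at 4 (7); swap ⇒ [7, 5, 5, 5, 7, 5, 7, 7, 7, 7, 7]
j stops at 7 (7), i stops at 6 (7); swap ⇒ [7, 5, 5, 5, 7, 5, 7, 7, 7, 7, 7]
j stops at 6, i stops at 7; i≥j ⇒ return 6. A=[7, 5, 5, 5, 7, 5, 7, 7, 7, 7, 7]

[7, 5, 5, 5, 7, 5, 7, 7, 7, 7, 7]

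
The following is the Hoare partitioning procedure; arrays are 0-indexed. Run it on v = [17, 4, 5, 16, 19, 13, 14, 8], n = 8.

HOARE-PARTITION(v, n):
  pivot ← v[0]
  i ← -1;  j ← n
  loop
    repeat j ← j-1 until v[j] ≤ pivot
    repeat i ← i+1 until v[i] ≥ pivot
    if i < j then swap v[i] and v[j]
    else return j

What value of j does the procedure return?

5

pivot=17
j stops at 7 (8), i stops at 0 (17); swap ⇒ [8, 4, 5, 16, 19, 13, 14, 17]
j stops at 6 (14), i stops at 4 (19); swap ⇒ [8, 4, 5, 16, 14, 13, 19, 17]
j stops at 5, i stops at 6; i≥j ⇒ return 5. v=[8, 4, 5, 16, 14, 13, 19, 17]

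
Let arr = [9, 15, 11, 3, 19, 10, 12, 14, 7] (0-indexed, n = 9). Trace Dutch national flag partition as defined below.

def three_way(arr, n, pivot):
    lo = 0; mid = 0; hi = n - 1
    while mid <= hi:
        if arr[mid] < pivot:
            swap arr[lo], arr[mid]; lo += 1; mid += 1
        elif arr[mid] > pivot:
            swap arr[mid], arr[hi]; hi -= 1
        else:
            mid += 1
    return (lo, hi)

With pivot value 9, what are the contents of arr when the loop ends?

[7, 3, 9, 19, 10, 12, 14, 11, 15]

pivot = 9; lo=0, mid=0, hi=8
arr[mid]=9=9: mid=1
arr[mid]=15>9: swap arr[1],arr[8]; hi=7 → [9, 7, 11, 3, 19, 10, 12, 14, 15]
arr[mid]=7<9: swap arr[0],arr[1]; lo=1,mid=2 → [7, 9, 11, 3, 19, 10, 12, 14, 15]
arr[mid]=11>9: swap arr[2],arr[7]; hi=6 → [7, 9, 14, 3, 19, 10, 12, 11, 15]
arr[mid]=14>9: swap arr[2],arr[6]; hi=5 → [7, 9, 12, 3, 19, 10, 14, 11, 15]
arr[mid]=12>9: swap arr[2],arr[5]; hi=4 → [7, 9, 10, 3, 19, 12, 14, 11, 15]
arr[mid]=10>9: swap arr[2],arr[4]; hi=3 → [7, 9, 19, 3, 10, 12, 14, 11, 15]
arr[mid]=19>9: swap arr[2],arr[3]; hi=2 → [7, 9, 3, 19, 10, 12, 14, 11, 15]
arr[mid]=3<9: swap arr[1],arr[2]; lo=2,mid=3 → [7, 3, 9, 19, 10, 12, 14, 11, 15]
end: lo=2, hi=2; arr = [7, 3, 9, 19, 10, 12, 14, 11, 15]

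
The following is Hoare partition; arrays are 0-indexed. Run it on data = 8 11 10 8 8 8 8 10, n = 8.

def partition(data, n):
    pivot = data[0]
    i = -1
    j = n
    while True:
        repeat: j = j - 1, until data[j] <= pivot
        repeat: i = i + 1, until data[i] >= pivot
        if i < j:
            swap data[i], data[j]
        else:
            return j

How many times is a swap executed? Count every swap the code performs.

3

pivot = data[0] = 8; i = -1, j = 8
j→6 (data[6]=8≤8), i→0 (data[0]=8≥8); i<j, swap → 8 11 10 8 8 8 8 10
j→5 (data[5]=8≤8), i→1 (data[1]=11≥8); i<j, swap → 8 8 10 8 8 11 8 10
j→4 (data[4]=8≤8), i→2 (data[2]=10≥8); i<j, swap → 8 8 8 8 10 11 8 10
j→3, i→3; i≥j, return j=3. data = 8 8 8 8 10 11 8 10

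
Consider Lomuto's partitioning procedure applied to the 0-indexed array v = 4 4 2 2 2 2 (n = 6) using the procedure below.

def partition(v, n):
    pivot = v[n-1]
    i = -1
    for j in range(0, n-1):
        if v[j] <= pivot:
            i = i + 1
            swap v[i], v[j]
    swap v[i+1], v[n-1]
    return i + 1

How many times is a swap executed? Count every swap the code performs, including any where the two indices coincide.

pivot = v[5] = 2; i = -1
j=0: v[0]=4 > 2 → no swap
j=1: v[1]=4 > 2 → no swap
j=2: v[2]=2 ≤ 2 → i=0, swap v[0],v[2] → 2 4 4 2 2 2
j=3: v[3]=2 ≤ 2 → i=1, swap v[1],v[3] → 2 2 4 4 2 2
j=4: v[4]=2 ≤ 2 → i=2, swap v[2],v[4] → 2 2 2 4 4 2
final swap v[3],v[5] → 2 2 2 2 4 4; return 3

4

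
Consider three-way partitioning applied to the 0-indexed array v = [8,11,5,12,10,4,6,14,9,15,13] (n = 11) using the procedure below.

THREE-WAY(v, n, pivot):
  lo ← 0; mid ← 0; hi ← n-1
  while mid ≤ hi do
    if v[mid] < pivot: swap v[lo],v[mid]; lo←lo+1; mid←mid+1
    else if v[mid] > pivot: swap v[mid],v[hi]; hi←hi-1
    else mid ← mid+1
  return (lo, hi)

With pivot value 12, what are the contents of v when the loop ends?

lo=0 mid=0 hi=10
8<12: swap(0,0), lo=1 mid=1 ⇒ [8,11,5,12,10,4,6,14,9,15,13]
11<12: swap(1,1), lo=2 mid=2 ⇒ [8,11,5,12,10,4,6,14,9,15,13]
5<12: swap(2,2), lo=3 mid=3 ⇒ [8,11,5,12,10,4,6,14,9,15,13]
12=12: mid=4
10<12: swap(3,4), lo=4 mid=5 ⇒ [8,11,5,10,12,4,6,14,9,15,13]
4<12: swap(4,5), lo=5 mid=6 ⇒ [8,11,5,10,4,12,6,14,9,15,13]
6<12: swap(5,6), lo=6 mid=7 ⇒ [8,11,5,10,4,6,12,14,9,15,13]
14>12: swap(7,10), hi=9 ⇒ [8,11,5,10,4,6,12,13,9,15,14]
13>12: swap(7,9), hi=8 ⇒ [8,11,5,10,4,6,12,15,9,13,14]
15>12: swap(7,8), hi=7 ⇒ [8,11,5,10,4,6,12,9,15,13,14]
9<12: swap(6,7), lo=7 mid=8 ⇒ [8,11,5,10,4,6,9,12,15,13,14]
done. lo=7 hi=7; v=[8,11,5,10,4,6,9,12,15,13,14]

[8,11,5,10,4,6,9,12,15,13,14]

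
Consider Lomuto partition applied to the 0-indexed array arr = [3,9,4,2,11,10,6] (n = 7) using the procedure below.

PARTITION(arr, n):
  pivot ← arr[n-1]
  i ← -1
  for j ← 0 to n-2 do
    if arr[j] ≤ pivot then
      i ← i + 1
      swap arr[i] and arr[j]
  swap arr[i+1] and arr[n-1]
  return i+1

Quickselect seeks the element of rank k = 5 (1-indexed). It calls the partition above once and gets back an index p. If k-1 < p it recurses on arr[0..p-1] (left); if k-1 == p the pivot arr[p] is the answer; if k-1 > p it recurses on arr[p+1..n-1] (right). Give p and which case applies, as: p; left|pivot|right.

pivot = arr[6] = 6; i = -1
j=0: arr[0]=3 ≤ 6 → i=0, swap arr[0],arr[0] (no change) → [3,9,4,2,11,10,6]
j=1: arr[1]=9 > 6 → no swap
j=2: arr[2]=4 ≤ 6 → i=1, swap arr[1],arr[2] → [3,4,9,2,11,10,6]
j=3: arr[3]=2 ≤ 6 → i=2, swap arr[2],arr[3] → [3,4,2,9,11,10,6]
j=4: arr[4]=11 > 6 → no swap
j=5: arr[5]=10 > 6 → no swap
final swap arr[3],arr[6] → [3,4,2,6,11,10,9]; return 3
p = 3; k-1 = 4 > 3 ⇒ right

3; right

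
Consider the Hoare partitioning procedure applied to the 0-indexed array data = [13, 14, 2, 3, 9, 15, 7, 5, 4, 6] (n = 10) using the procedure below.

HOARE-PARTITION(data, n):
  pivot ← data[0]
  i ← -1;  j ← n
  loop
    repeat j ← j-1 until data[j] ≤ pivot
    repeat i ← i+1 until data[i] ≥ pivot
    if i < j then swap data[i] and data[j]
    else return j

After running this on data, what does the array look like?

pivot=13
j stops at 9 (6), i stops at 0 (13); swap ⇒ [6, 14, 2, 3, 9, 15, 7, 5, 4, 13]
j stops at 8 (4), i stops at 1 (14); swap ⇒ [6, 4, 2, 3, 9, 15, 7, 5, 14, 13]
j stops at 7 (5), i stops at 5 (15); swap ⇒ [6, 4, 2, 3, 9, 5, 7, 15, 14, 13]
j stops at 6, i stops at 7; i≥j ⇒ return 6. data=[6, 4, 2, 3, 9, 5, 7, 15, 14, 13]

[6, 4, 2, 3, 9, 5, 7, 15, 14, 13]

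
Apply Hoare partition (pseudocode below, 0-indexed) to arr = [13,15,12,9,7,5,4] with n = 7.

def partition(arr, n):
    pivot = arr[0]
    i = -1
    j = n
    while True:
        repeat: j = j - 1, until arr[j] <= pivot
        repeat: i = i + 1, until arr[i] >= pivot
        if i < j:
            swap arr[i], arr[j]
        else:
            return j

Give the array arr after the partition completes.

pivot = arr[0] = 13; i = -1, j = 7
j→6 (arr[6]=4≤13), i→0 (arr[0]=13≥13); i<j, swap → [4,15,12,9,7,5,13]
j→5 (arr[5]=5≤13), i→1 (arr[1]=15≥13); i<j, swap → [4,5,12,9,7,15,13]
j→4, i→5; i≥j, return j=4. arr = [4,5,12,9,7,15,13]

[4,5,12,9,7,15,13]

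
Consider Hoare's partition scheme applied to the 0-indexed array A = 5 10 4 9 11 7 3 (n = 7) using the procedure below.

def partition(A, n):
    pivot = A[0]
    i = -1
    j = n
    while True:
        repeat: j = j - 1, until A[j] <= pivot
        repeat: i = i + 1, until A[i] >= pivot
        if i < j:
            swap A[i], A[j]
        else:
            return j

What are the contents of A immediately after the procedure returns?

3 4 10 9 11 7 5

pivot = A[0] = 5; i = -1, j = 7
j→6 (A[6]=3≤5), i→0 (A[0]=5≥5); i<j, swap → 3 10 4 9 11 7 5
j→2 (A[2]=4≤5), i→1 (A[1]=10≥5); i<j, swap → 3 4 10 9 11 7 5
j→1, i→2; i≥j, return j=1. A = 3 4 10 9 11 7 5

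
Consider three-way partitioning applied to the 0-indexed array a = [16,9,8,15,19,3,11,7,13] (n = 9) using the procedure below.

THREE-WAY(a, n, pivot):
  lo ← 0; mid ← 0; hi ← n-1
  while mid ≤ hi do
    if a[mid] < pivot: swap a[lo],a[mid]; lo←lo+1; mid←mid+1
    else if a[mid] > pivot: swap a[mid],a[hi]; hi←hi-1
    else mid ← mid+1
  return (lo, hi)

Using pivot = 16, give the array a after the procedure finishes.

pivot = 16; lo=0, mid=0, hi=8
a[mid]=16=16: mid=1
a[mid]=9<16: swap a[0],a[1]; lo=1,mid=2 → [9,16,8,15,19,3,11,7,13]
a[mid]=8<16: swap a[1],a[2]; lo=2,mid=3 → [9,8,16,15,19,3,11,7,13]
a[mid]=15<16: swap a[2],a[3]; lo=3,mid=4 → [9,8,15,16,19,3,11,7,13]
a[mid]=19>16: swap a[4],a[8]; hi=7 → [9,8,15,16,13,3,11,7,19]
a[mid]=13<16: swap a[3],a[4]; lo=4,mid=5 → [9,8,15,13,16,3,11,7,19]
a[mid]=3<16: swap a[4],a[5]; lo=5,mid=6 → [9,8,15,13,3,16,11,7,19]
a[mid]=11<16: swap a[5],a[6]; lo=6,mid=7 → [9,8,15,13,3,11,16,7,19]
a[mid]=7<16: swap a[6],a[7]; lo=7,mid=8 → [9,8,15,13,3,11,7,16,19]
end: lo=7, hi=7; a = [9,8,15,13,3,11,7,16,19]

[9,8,15,13,3,11,7,16,19]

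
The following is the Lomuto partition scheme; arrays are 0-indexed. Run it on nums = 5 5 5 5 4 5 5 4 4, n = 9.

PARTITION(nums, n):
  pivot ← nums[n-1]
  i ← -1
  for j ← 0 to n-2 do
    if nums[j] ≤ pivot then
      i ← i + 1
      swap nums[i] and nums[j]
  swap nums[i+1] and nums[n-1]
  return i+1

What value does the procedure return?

pivot=4, i=-1
j=0: 5>4, skip
j=1: 5>4, skip
j=2: 5>4, skip
j=3: 5>4, skip
j=4: 4≤4, i=0, swap(0,4) ⇒ 4 5 5 5 5 5 5 4 4
j=5: 5>4, skip
j=6: 5>4, skip
j=7: 4≤4, i=1, swap(1,7) ⇒ 4 4 5 5 5 5 5 5 4
swap(2,8) ⇒ 4 4 4 5 5 5 5 5 5; return 2

2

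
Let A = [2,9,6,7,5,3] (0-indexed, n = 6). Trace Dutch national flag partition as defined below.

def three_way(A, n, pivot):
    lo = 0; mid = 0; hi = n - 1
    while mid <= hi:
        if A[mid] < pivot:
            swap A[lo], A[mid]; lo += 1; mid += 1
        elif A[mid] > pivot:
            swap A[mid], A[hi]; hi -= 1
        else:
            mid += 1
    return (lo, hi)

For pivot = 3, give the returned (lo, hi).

pivot = 3; lo=0, mid=0, hi=5
A[mid]=2<3: swap A[0],A[0]; lo=1,mid=1 → [2,9,6,7,5,3]
A[mid]=9>3: swap A[1],A[5]; hi=4 → [2,3,6,7,5,9]
A[mid]=3=3: mid=2
A[mid]=6>3: swap A[2],A[4]; hi=3 → [2,3,5,7,6,9]
A[mid]=5>3: swap A[2],A[3]; hi=2 → [2,3,7,5,6,9]
A[mid]=7>3: swap A[2],A[2]; hi=1 → [2,3,7,5,6,9]
end: lo=1, hi=1; A = [2,3,7,5,6,9]

(1, 1)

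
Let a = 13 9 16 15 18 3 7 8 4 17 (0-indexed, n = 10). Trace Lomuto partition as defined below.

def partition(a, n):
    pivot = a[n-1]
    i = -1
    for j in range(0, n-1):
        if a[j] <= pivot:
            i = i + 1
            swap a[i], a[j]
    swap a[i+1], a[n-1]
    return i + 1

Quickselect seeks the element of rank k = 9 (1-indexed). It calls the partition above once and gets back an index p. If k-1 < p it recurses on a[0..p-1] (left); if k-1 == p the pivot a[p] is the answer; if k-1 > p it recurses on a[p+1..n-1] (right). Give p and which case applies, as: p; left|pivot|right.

pivot = a[9] = 17; i = -1
j=0: a[0]=13 ≤ 17 → i=0, swap a[0],a[0] (no change) → 13 9 16 15 18 3 7 8 4 17
j=1: a[1]=9 ≤ 17 → i=1, swap a[1],a[1] (no change) → 13 9 16 15 18 3 7 8 4 17
j=2: a[2]=16 ≤ 17 → i=2, swap a[2],a[2] (no change) → 13 9 16 15 18 3 7 8 4 17
j=3: a[3]=15 ≤ 17 → i=3, swap a[3],a[3] (no change) → 13 9 16 15 18 3 7 8 4 17
j=4: a[4]=18 > 17 → no swap
j=5: a[5]=3 ≤ 17 → i=4, swap a[4],a[5] → 13 9 16 15 3 18 7 8 4 17
j=6: a[6]=7 ≤ 17 → i=5, swap a[5],a[6] → 13 9 16 15 3 7 18 8 4 17
j=7: a[7]=8 ≤ 17 → i=6, swap a[6],a[7] → 13 9 16 15 3 7 8 18 4 17
j=8: a[8]=4 ≤ 17 → i=7, swap a[7],a[8] → 13 9 16 15 3 7 8 4 18 17
final swap a[8],a[9] → 13 9 16 15 3 7 8 4 17 18; return 8
p = 8; k-1 = 8 == 8 ⇒ pivot

8; pivot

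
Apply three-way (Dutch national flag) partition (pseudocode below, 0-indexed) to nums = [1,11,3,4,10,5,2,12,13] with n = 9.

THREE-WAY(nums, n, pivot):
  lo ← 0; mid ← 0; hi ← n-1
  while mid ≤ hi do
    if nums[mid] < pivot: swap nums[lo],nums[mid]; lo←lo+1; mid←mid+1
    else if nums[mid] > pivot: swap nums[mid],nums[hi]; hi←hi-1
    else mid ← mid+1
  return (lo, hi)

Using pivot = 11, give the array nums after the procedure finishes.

lo=0 mid=0 hi=8
1<11: swap(0,0), lo=1 mid=1 ⇒ [1,11,3,4,10,5,2,12,13]
11=11: mid=2
3<11: swap(1,2), lo=2 mid=3 ⇒ [1,3,11,4,10,5,2,12,13]
4<11: swap(2,3), lo=3 mid=4 ⇒ [1,3,4,11,10,5,2,12,13]
10<11: swap(3,4), lo=4 mid=5 ⇒ [1,3,4,10,11,5,2,12,13]
5<11: swap(4,5), lo=5 mid=6 ⇒ [1,3,4,10,5,11,2,12,13]
2<11: swap(5,6), lo=6 mid=7 ⇒ [1,3,4,10,5,2,11,12,13]
12>11: swap(7,8), hi=7 ⇒ [1,3,4,10,5,2,11,13,12]
13>11: swap(7,7), hi=6 ⇒ [1,3,4,10,5,2,11,13,12]
done. lo=6 hi=6; nums=[1,3,4,10,5,2,11,13,12]

[1,3,4,10,5,2,11,13,12]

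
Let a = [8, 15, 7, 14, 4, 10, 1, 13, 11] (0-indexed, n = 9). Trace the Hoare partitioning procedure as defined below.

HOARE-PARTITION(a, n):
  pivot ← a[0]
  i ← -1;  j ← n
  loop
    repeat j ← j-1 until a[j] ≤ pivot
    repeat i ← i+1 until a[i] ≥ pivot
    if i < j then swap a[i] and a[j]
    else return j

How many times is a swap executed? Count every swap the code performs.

pivot = a[0] = 8; i = -1, j = 9
j→6 (a[6]=1≤8), i→0 (a[0]=8≥8); i<j, swap → [1, 15, 7, 14, 4, 10, 8, 13, 11]
j→4 (a[4]=4≤8), i→1 (a[1]=15≥8); i<j, swap → [1, 4, 7, 14, 15, 10, 8, 13, 11]
j→2, i→3; i≥j, return j=2. a = [1, 4, 7, 14, 15, 10, 8, 13, 11]

2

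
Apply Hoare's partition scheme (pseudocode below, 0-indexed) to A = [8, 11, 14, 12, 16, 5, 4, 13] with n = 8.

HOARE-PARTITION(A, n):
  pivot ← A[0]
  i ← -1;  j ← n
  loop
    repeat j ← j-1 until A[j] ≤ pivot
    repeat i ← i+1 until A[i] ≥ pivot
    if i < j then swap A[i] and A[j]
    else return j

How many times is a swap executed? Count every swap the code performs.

2

pivot=8
j stops at 6 (4), i stops at 0 (8); swap ⇒ [4, 11, 14, 12, 16, 5, 8, 13]
j stops at 5 (5), i stops at 1 (11); swap ⇒ [4, 5, 14, 12, 16, 11, 8, 13]
j stops at 1, i stops at 2; i≥j ⇒ return 1. A=[4, 5, 14, 12, 16, 11, 8, 13]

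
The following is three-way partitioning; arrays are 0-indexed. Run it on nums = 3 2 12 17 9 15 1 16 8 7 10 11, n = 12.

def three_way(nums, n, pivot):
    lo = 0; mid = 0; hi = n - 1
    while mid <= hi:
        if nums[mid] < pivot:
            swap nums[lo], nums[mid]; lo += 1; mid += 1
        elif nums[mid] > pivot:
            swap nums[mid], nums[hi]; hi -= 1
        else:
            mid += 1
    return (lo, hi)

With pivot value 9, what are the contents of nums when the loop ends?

pivot = 9; lo=0, mid=0, hi=11
nums[mid]=3<9: swap nums[0],nums[0]; lo=1,mid=1 → 3 2 12 17 9 15 1 16 8 7 10 11
nums[mid]=2<9: swap nums[1],nums[1]; lo=2,mid=2 → 3 2 12 17 9 15 1 16 8 7 10 11
nums[mid]=12>9: swap nums[2],nums[11]; hi=10 → 3 2 11 17 9 15 1 16 8 7 10 12
nums[mid]=11>9: swap nums[2],nums[10]; hi=9 → 3 2 10 17 9 15 1 16 8 7 11 12
nums[mid]=10>9: swap nums[2],nums[9]; hi=8 → 3 2 7 17 9 15 1 16 8 10 11 12
nums[mid]=7<9: swap nums[2],nums[2]; lo=3,mid=3 → 3 2 7 17 9 15 1 16 8 10 11 12
nums[mid]=17>9: swap nums[3],nums[8]; hi=7 → 3 2 7 8 9 15 1 16 17 10 11 12
nums[mid]=8<9: swap nums[3],nums[3]; lo=4,mid=4 → 3 2 7 8 9 15 1 16 17 10 11 12
nums[mid]=9=9: mid=5
nums[mid]=15>9: swap nums[5],nums[7]; hi=6 → 3 2 7 8 9 16 1 15 17 10 11 12
nums[mid]=16>9: swap nums[5],nums[6]; hi=5 → 3 2 7 8 9 1 16 15 17 10 11 12
nums[mid]=1<9: swap nums[4],nums[5]; lo=5,mid=6 → 3 2 7 8 1 9 16 15 17 10 11 12
end: lo=5, hi=5; nums = 3 2 7 8 1 9 16 15 17 10 11 12

3 2 7 8 1 9 16 15 17 10 11 12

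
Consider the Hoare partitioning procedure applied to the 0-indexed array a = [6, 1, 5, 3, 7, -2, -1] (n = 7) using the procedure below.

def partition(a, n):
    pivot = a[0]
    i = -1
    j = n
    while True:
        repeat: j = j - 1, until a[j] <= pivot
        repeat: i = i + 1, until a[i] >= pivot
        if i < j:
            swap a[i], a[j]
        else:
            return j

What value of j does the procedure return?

pivot=6
j stops at 6 (-1), i stops at 0 (6); swap ⇒ [-1, 1, 5, 3, 7, -2, 6]
j stops at 5 (-2), i stops at 4 (7); swap ⇒ [-1, 1, 5, 3, -2, 7, 6]
j stops at 4, i stops at 5; i≥j ⇒ return 4. a=[-1, 1, 5, 3, -2, 7, 6]

4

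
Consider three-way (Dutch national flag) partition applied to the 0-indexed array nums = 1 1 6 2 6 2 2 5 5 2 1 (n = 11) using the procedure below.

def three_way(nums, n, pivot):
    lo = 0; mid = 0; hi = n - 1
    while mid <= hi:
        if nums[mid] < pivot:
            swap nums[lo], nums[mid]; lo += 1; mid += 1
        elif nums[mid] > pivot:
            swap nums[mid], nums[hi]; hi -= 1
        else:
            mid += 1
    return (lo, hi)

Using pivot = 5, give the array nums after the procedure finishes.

1 1 1 2 2 2 2 5 5 6 6

lo=0 mid=0 hi=10
1<5: swap(0,0), lo=1 mid=1 ⇒ 1 1 6 2 6 2 2 5 5 2 1
1<5: swap(1,1), lo=2 mid=2 ⇒ 1 1 6 2 6 2 2 5 5 2 1
6>5: swap(2,10), hi=9 ⇒ 1 1 1 2 6 2 2 5 5 2 6
1<5: swap(2,2), lo=3 mid=3 ⇒ 1 1 1 2 6 2 2 5 5 2 6
2<5: swap(3,3), lo=4 mid=4 ⇒ 1 1 1 2 6 2 2 5 5 2 6
6>5: swap(4,9), hi=8 ⇒ 1 1 1 2 2 2 2 5 5 6 6
2<5: swap(4,4), lo=5 mid=5 ⇒ 1 1 1 2 2 2 2 5 5 6 6
2<5: swap(5,5), lo=6 mid=6 ⇒ 1 1 1 2 2 2 2 5 5 6 6
2<5: swap(6,6), lo=7 mid=7 ⇒ 1 1 1 2 2 2 2 5 5 6 6
5=5: mid=8
5=5: mid=9
done. lo=7 hi=8; nums=1 1 1 2 2 2 2 5 5 6 6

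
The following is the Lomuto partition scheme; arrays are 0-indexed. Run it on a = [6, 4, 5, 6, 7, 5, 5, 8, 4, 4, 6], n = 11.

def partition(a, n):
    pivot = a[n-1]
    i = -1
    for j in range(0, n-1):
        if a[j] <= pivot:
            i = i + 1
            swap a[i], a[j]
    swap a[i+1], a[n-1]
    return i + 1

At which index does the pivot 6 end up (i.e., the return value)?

8

pivot = a[10] = 6; i = -1
j=0: a[0]=6 ≤ 6 → i=0, swap a[0],a[0] (no change) → [6, 4, 5, 6, 7, 5, 5, 8, 4, 4, 6]
j=1: a[1]=4 ≤ 6 → i=1, swap a[1],a[1] (no change) → [6, 4, 5, 6, 7, 5, 5, 8, 4, 4, 6]
j=2: a[2]=5 ≤ 6 → i=2, swap a[2],a[2] (no change) → [6, 4, 5, 6, 7, 5, 5, 8, 4, 4, 6]
j=3: a[3]=6 ≤ 6 → i=3, swap a[3],a[3] (no change) → [6, 4, 5, 6, 7, 5, 5, 8, 4, 4, 6]
j=4: a[4]=7 > 6 → no swap
j=5: a[5]=5 ≤ 6 → i=4, swap a[4],a[5] → [6, 4, 5, 6, 5, 7, 5, 8, 4, 4, 6]
j=6: a[6]=5 ≤ 6 → i=5, swap a[5],a[6] → [6, 4, 5, 6, 5, 5, 7, 8, 4, 4, 6]
j=7: a[7]=8 > 6 → no swap
j=8: a[8]=4 ≤ 6 → i=6, swap a[6],a[8] → [6, 4, 5, 6, 5, 5, 4, 8, 7, 4, 6]
j=9: a[9]=4 ≤ 6 → i=7, swap a[7],a[9] → [6, 4, 5, 6, 5, 5, 4, 4, 7, 8, 6]
final swap a[8],a[10] → [6, 4, 5, 6, 5, 5, 4, 4, 6, 8, 7]; return 8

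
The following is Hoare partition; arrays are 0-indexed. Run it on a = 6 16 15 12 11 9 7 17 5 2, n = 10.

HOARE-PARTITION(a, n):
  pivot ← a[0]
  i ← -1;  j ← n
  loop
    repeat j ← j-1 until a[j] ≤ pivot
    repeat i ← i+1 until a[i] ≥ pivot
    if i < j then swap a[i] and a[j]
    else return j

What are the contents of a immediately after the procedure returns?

2 5 15 12 11 9 7 17 16 6

pivot=6
j stops at 9 (2), i stops at 0 (6); swap ⇒ 2 16 15 12 11 9 7 17 5 6
j stops at 8 (5), i stops at 1 (16); swap ⇒ 2 5 15 12 11 9 7 17 16 6
j stops at 1, i stops at 2; i≥j ⇒ return 1. a=2 5 15 12 11 9 7 17 16 6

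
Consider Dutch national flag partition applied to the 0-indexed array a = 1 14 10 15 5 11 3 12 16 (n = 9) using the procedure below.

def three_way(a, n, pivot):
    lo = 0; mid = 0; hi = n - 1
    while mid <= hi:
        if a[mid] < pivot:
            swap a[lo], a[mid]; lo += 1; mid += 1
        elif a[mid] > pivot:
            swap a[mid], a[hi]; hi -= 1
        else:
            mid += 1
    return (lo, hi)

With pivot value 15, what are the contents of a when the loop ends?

1 14 10 5 11 3 12 15 16

pivot = 15; lo=0, mid=0, hi=8
a[mid]=1<15: swap a[0],a[0]; lo=1,mid=1 → 1 14 10 15 5 11 3 12 16
a[mid]=14<15: swap a[1],a[1]; lo=2,mid=2 → 1 14 10 15 5 11 3 12 16
a[mid]=10<15: swap a[2],a[2]; lo=3,mid=3 → 1 14 10 15 5 11 3 12 16
a[mid]=15=15: mid=4
a[mid]=5<15: swap a[3],a[4]; lo=4,mid=5 → 1 14 10 5 15 11 3 12 16
a[mid]=11<15: swap a[4],a[5]; lo=5,mid=6 → 1 14 10 5 11 15 3 12 16
a[mid]=3<15: swap a[5],a[6]; lo=6,mid=7 → 1 14 10 5 11 3 15 12 16
a[mid]=12<15: swap a[6],a[7]; lo=7,mid=8 → 1 14 10 5 11 3 12 15 16
a[mid]=16>15: swap a[8],a[8]; hi=7 → 1 14 10 5 11 3 12 15 16
end: lo=7, hi=7; a = 1 14 10 5 11 3 12 15 16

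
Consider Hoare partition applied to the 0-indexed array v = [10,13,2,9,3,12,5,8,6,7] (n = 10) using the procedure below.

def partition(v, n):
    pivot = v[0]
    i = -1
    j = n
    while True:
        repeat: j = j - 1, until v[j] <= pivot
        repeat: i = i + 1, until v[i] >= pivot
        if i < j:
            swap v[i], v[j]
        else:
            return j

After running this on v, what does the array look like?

[7,6,2,9,3,8,5,12,13,10]

pivot = v[0] = 10; i = -1, j = 10
j→9 (v[9]=7≤10), i→0 (v[0]=10≥10); i<j, swap → [7,13,2,9,3,12,5,8,6,10]
j→8 (v[8]=6≤10), i→1 (v[1]=13≥10); i<j, swap → [7,6,2,9,3,12,5,8,13,10]
j→7 (v[7]=8≤10), i→5 (v[5]=12≥10); i<j, swap → [7,6,2,9,3,8,5,12,13,10]
j→6, i→7; i≥j, return j=6. v = [7,6,2,9,3,8,5,12,13,10]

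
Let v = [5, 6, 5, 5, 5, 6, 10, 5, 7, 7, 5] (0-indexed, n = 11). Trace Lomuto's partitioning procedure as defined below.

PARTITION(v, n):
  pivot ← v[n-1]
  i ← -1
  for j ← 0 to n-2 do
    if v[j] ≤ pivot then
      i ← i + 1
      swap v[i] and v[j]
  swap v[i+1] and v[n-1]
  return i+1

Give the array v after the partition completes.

pivot = v[10] = 5; i = -1
j=0: v[0]=5 ≤ 5 → i=0, swap v[0],v[0] (no change) → [5, 6, 5, 5, 5, 6, 10, 5, 7, 7, 5]
j=1: v[1]=6 > 5 → no swap
j=2: v[2]=5 ≤ 5 → i=1, swap v[1],v[2] → [5, 5, 6, 5, 5, 6, 10, 5, 7, 7, 5]
j=3: v[3]=5 ≤ 5 → i=2, swap v[2],v[3] → [5, 5, 5, 6, 5, 6, 10, 5, 7, 7, 5]
j=4: v[4]=5 ≤ 5 → i=3, swap v[3],v[4] → [5, 5, 5, 5, 6, 6, 10, 5, 7, 7, 5]
j=5: v[5]=6 > 5 → no swap
j=6: v[6]=10 > 5 → no swap
j=7: v[7]=5 ≤ 5 → i=4, swap v[4],v[7] → [5, 5, 5, 5, 5, 6, 10, 6, 7, 7, 5]
j=8: v[8]=7 > 5 → no swap
j=9: v[9]=7 > 5 → no swap
final swap v[5],v[10] → [5, 5, 5, 5, 5, 5, 10, 6, 7, 7, 6]; return 5

[5, 5, 5, 5, 5, 5, 10, 6, 7, 7, 6]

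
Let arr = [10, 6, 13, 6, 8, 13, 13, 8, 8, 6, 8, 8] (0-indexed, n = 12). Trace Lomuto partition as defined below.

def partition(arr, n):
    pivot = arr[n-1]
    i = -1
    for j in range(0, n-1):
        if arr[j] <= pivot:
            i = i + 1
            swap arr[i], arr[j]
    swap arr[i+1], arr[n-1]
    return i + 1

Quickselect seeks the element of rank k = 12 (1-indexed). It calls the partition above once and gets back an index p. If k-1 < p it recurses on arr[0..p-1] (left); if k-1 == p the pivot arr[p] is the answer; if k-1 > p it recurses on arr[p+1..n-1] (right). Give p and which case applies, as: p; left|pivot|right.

7; right

pivot=8, i=-1
j=0: 10>8, skip
j=1: 6≤8, i=0, swap(0,1) ⇒ [6, 10, 13, 6, 8, 13, 13, 8, 8, 6, 8, 8]
j=2: 13>8, skip
j=3: 6≤8, i=1, swap(1,3) ⇒ [6, 6, 13, 10, 8, 13, 13, 8, 8, 6, 8, 8]
j=4: 8≤8, i=2, swap(2,4) ⇒ [6, 6, 8, 10, 13, 13, 13, 8, 8, 6, 8, 8]
j=5: 13>8, skip
j=6: 13>8, skip
j=7: 8≤8, i=3, swap(3,7) ⇒ [6, 6, 8, 8, 13, 13, 13, 10, 8, 6, 8, 8]
j=8: 8≤8, i=4, swap(4,8) ⇒ [6, 6, 8, 8, 8, 13, 13, 10, 13, 6, 8, 8]
j=9: 6≤8, i=5, swap(5,9) ⇒ [6, 6, 8, 8, 8, 6, 13, 10, 13, 13, 8, 8]
j=10: 8≤8, i=6, swap(6,10) ⇒ [6, 6, 8, 8, 8, 6, 8, 10, 13, 13, 13, 8]
swap(7,11) ⇒ [6, 6, 8, 8, 8, 6, 8, 8, 13, 13, 13, 10]; return 7
p = 7; k-1 = 11 > 7 ⇒ right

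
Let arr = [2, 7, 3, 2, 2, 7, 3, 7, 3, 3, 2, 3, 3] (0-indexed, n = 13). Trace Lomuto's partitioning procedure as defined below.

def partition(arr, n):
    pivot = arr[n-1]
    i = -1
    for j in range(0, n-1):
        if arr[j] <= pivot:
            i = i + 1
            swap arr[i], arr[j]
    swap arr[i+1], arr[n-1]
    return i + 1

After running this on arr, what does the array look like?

pivot=3, i=-1
j=0: 2≤3, i=0, swap(0,0) ⇒ [2, 7, 3, 2, 2, 7, 3, 7, 3, 3, 2, 3, 3]
j=1: 7>3, skip
j=2: 3≤3, i=1, swap(1,2) ⇒ [2, 3, 7, 2, 2, 7, 3, 7, 3, 3, 2, 3, 3]
j=3: 2≤3, i=2, swap(2,3) ⇒ [2, 3, 2, 7, 2, 7, 3, 7, 3, 3, 2, 3, 3]
j=4: 2≤3, i=3, swap(3,4) ⇒ [2, 3, 2, 2, 7, 7, 3, 7, 3, 3, 2, 3, 3]
j=5: 7>3, skip
j=6: 3≤3, i=4, swap(4,6) ⇒ [2, 3, 2, 2, 3, 7, 7, 7, 3, 3, 2, 3, 3]
j=7: 7>3, skip
j=8: 3≤3, i=5, swap(5,8) ⇒ [2, 3, 2, 2, 3, 3, 7, 7, 7, 3, 2, 3, 3]
j=9: 3≤3, i=6, swap(6,9) ⇒ [2, 3, 2, 2, 3, 3, 3, 7, 7, 7, 2, 3, 3]
j=10: 2≤3, i=7, swap(7,10) ⇒ [2, 3, 2, 2, 3, 3, 3, 2, 7, 7, 7, 3, 3]
j=11: 3≤3, i=8, swap(8,11) ⇒ [2, 3, 2, 2, 3, 3, 3, 2, 3, 7, 7, 7, 3]
swap(9,12) ⇒ [2, 3, 2, 2, 3, 3, 3, 2, 3, 3, 7, 7, 7]; return 9

[2, 3, 2, 2, 3, 3, 3, 2, 3, 3, 7, 7, 7]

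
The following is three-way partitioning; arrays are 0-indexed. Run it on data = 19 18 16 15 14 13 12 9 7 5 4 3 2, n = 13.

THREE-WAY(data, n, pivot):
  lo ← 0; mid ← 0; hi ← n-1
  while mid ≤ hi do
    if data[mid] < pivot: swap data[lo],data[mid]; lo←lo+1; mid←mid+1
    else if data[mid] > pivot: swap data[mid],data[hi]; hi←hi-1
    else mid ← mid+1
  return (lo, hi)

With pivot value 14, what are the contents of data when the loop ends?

pivot = 14; lo=0, mid=0, hi=12
data[mid]=19>14: swap data[0],data[12]; hi=11 → 2 18 16 15 14 13 12 9 7 5 4 3 19
data[mid]=2<14: swap data[0],data[0]; lo=1,mid=1 → 2 18 16 15 14 13 12 9 7 5 4 3 19
data[mid]=18>14: swap data[1],data[11]; hi=10 → 2 3 16 15 14 13 12 9 7 5 4 18 19
data[mid]=3<14: swap data[1],data[1]; lo=2,mid=2 → 2 3 16 15 14 13 12 9 7 5 4 18 19
data[mid]=16>14: swap data[2],data[10]; hi=9 → 2 3 4 15 14 13 12 9 7 5 16 18 19
data[mid]=4<14: swap data[2],data[2]; lo=3,mid=3 → 2 3 4 15 14 13 12 9 7 5 16 18 19
data[mid]=15>14: swap data[3],data[9]; hi=8 → 2 3 4 5 14 13 12 9 7 15 16 18 19
data[mid]=5<14: swap data[3],data[3]; lo=4,mid=4 → 2 3 4 5 14 13 12 9 7 15 16 18 19
data[mid]=14=14: mid=5
data[mid]=13<14: swap data[4],data[5]; lo=5,mid=6 → 2 3 4 5 13 14 12 9 7 15 16 18 19
data[mid]=12<14: swap data[5],data[6]; lo=6,mid=7 → 2 3 4 5 13 12 14 9 7 15 16 18 19
data[mid]=9<14: swap data[6],data[7]; lo=7,mid=8 → 2 3 4 5 13 12 9 14 7 15 16 18 19
data[mid]=7<14: swap data[7],data[8]; lo=8,mid=9 → 2 3 4 5 13 12 9 7 14 15 16 18 19
end: lo=8, hi=8; data = 2 3 4 5 13 12 9 7 14 15 16 18 19

2 3 4 5 13 12 9 7 14 15 16 18 19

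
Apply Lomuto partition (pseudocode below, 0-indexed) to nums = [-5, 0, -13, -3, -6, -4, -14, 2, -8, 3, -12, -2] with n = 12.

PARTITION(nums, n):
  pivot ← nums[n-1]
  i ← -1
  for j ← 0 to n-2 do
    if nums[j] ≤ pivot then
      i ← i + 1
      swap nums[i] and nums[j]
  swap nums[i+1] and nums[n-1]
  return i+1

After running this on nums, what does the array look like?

pivot=-2, i=-1
j=0: -5≤-2, i=0, swap(0,0) ⇒ [-5, 0, -13, -3, -6, -4, -14, 2, -8, 3, -12, -2]
j=1: 0>-2, skip
j=2: -13≤-2, i=1, swap(1,2) ⇒ [-5, -13, 0, -3, -6, -4, -14, 2, -8, 3, -12, -2]
j=3: -3≤-2, i=2, swap(2,3) ⇒ [-5, -13, -3, 0, -6, -4, -14, 2, -8, 3, -12, -2]
j=4: -6≤-2, i=3, swap(3,4) ⇒ [-5, -13, -3, -6, 0, -4, -14, 2, -8, 3, -12, -2]
j=5: -4≤-2, i=4, swap(4,5) ⇒ [-5, -13, -3, -6, -4, 0, -14, 2, -8, 3, -12, -2]
j=6: -14≤-2, i=5, swap(5,6) ⇒ [-5, -13, -3, -6, -4, -14, 0, 2, -8, 3, -12, -2]
j=7: 2>-2, skip
j=8: -8≤-2, i=6, swap(6,8) ⇒ [-5, -13, -3, -6, -4, -14, -8, 2, 0, 3, -12, -2]
j=9: 3>-2, skip
j=10: -12≤-2, i=7, swap(7,10) ⇒ [-5, -13, -3, -6, -4, -14, -8, -12, 0, 3, 2, -2]
swap(8,11) ⇒ [-5, -13, -3, -6, -4, -14, -8, -12, -2, 3, 2, 0]; return 8

[-5, -13, -3, -6, -4, -14, -8, -12, -2, 3, 2, 0]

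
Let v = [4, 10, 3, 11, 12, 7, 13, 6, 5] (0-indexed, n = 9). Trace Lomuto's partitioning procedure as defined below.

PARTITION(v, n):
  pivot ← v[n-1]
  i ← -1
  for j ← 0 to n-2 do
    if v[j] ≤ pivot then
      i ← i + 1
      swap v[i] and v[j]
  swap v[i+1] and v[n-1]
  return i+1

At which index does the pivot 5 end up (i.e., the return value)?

pivot=5, i=-1
j=0: 4≤5, i=0, swap(0,0) ⇒ [4, 10, 3, 11, 12, 7, 13, 6, 5]
j=1: 10>5, skip
j=2: 3≤5, i=1, swap(1,2) ⇒ [4, 3, 10, 11, 12, 7, 13, 6, 5]
j=3: 11>5, skip
j=4: 12>5, skip
j=5: 7>5, skip
j=6: 13>5, skip
j=7: 6>5, skip
swap(2,8) ⇒ [4, 3, 5, 11, 12, 7, 13, 6, 10]; return 2

2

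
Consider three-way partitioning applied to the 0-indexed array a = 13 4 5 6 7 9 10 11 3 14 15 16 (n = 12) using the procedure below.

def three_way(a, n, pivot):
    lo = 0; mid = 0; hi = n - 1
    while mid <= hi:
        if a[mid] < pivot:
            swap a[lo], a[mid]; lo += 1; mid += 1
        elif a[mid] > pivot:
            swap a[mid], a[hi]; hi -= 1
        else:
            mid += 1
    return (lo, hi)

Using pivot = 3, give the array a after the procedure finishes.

pivot = 3; lo=0, mid=0, hi=11
a[mid]=13>3: swap a[0],a[11]; hi=10 → 16 4 5 6 7 9 10 11 3 14 15 13
a[mid]=16>3: swap a[0],a[10]; hi=9 → 15 4 5 6 7 9 10 11 3 14 16 13
a[mid]=15>3: swap a[0],a[9]; hi=8 → 14 4 5 6 7 9 10 11 3 15 16 13
a[mid]=14>3: swap a[0],a[8]; hi=7 → 3 4 5 6 7 9 10 11 14 15 16 13
a[mid]=3=3: mid=1
a[mid]=4>3: swap a[1],a[7]; hi=6 → 3 11 5 6 7 9 10 4 14 15 16 13
a[mid]=11>3: swap a[1],a[6]; hi=5 → 3 10 5 6 7 9 11 4 14 15 16 13
a[mid]=10>3: swap a[1],a[5]; hi=4 → 3 9 5 6 7 10 11 4 14 15 16 13
a[mid]=9>3: swap a[1],a[4]; hi=3 → 3 7 5 6 9 10 11 4 14 15 16 13
a[mid]=7>3: swap a[1],a[3]; hi=2 → 3 6 5 7 9 10 11 4 14 15 16 13
a[mid]=6>3: swap a[1],a[2]; hi=1 → 3 5 6 7 9 10 11 4 14 15 16 13
a[mid]=5>3: swap a[1],a[1]; hi=0 → 3 5 6 7 9 10 11 4 14 15 16 13
end: lo=0, hi=0; a = 3 5 6 7 9 10 11 4 14 15 16 13

3 5 6 7 9 10 11 4 14 15 16 13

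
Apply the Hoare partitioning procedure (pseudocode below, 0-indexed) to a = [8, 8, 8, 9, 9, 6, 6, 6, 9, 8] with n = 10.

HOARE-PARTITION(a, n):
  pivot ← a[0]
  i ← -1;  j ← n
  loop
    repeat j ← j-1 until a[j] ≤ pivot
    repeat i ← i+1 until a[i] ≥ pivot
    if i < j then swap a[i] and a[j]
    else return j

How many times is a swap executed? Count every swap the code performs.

pivot=8
j stops at 9 (8), i stops at 0 (8); swap ⇒ [8, 8, 8, 9, 9, 6, 6, 6, 9, 8]
j stops at 7 (6), i stops at 1 (8); swap ⇒ [8, 6, 8, 9, 9, 6, 6, 8, 9, 8]
j stops at 6 (6), i stops at 2 (8); swap ⇒ [8, 6, 6, 9, 9, 6, 8, 8, 9, 8]
j stops at 5 (6), i stops at 3 (9); swap ⇒ [8, 6, 6, 6, 9, 9, 8, 8, 9, 8]
j stops at 3, i stops at 4; i≥j ⇒ return 3. a=[8, 6, 6, 6, 9, 9, 8, 8, 9, 8]

4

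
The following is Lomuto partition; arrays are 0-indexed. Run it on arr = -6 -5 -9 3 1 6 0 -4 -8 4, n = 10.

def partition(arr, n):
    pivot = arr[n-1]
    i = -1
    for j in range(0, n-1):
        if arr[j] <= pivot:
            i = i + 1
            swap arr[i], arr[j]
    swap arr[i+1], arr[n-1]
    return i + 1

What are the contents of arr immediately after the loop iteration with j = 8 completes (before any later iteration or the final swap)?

pivot=4, i=-1
j=0: -6≤4, i=0, swap(0,0) ⇒ -6 -5 -9 3 1 6 0 -4 -8 4
j=1: -5≤4, i=1, swap(1,1) ⇒ -6 -5 -9 3 1 6 0 -4 -8 4
j=2: -9≤4, i=2, swap(2,2) ⇒ -6 -5 -9 3 1 6 0 -4 -8 4
j=3: 3≤4, i=3, swap(3,3) ⇒ -6 -5 -9 3 1 6 0 -4 -8 4
j=4: 1≤4, i=4, swap(4,4) ⇒ -6 -5 -9 3 1 6 0 -4 -8 4
j=5: 6>4, skip
j=6: 0≤4, i=5, swap(5,6) ⇒ -6 -5 -9 3 1 0 6 -4 -8 4
j=7: -4≤4, i=6, swap(6,7) ⇒ -6 -5 -9 3 1 0 -4 6 -8 4
j=8: -8≤4, i=7, swap(7,8) ⇒ -6 -5 -9 3 1 0 -4 -8 6 4
(after j=8) arr = -6 -5 -9 3 1 0 -4 -8 6 4

-6 -5 -9 3 1 0 -4 -8 6 4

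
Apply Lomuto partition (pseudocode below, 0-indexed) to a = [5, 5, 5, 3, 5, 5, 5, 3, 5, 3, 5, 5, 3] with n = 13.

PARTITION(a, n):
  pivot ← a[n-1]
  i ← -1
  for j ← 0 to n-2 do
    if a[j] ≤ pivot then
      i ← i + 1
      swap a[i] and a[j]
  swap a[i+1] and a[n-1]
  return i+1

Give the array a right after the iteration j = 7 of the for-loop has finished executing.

pivot = a[12] = 3; i = -1
j=0: a[0]=5 > 3 → no swap
j=1: a[1]=5 > 3 → no swap
j=2: a[2]=5 > 3 → no swap
j=3: a[3]=3 ≤ 3 → i=0, swap a[0],a[3] → [3, 5, 5, 5, 5, 5, 5, 3, 5, 3, 5, 5, 3]
j=4: a[4]=5 > 3 → no swap
j=5: a[5]=5 > 3 → no swap
j=6: a[6]=5 > 3 → no swap
j=7: a[7]=3 ≤ 3 → i=1, swap a[1],a[7] → [3, 3, 5, 5, 5, 5, 5, 5, 5, 3, 5, 5, 3]
(after j=7) a = [3, 3, 5, 5, 5, 5, 5, 5, 5, 3, 5, 5, 3]

[3, 3, 5, 5, 5, 5, 5, 5, 5, 3, 5, 5, 3]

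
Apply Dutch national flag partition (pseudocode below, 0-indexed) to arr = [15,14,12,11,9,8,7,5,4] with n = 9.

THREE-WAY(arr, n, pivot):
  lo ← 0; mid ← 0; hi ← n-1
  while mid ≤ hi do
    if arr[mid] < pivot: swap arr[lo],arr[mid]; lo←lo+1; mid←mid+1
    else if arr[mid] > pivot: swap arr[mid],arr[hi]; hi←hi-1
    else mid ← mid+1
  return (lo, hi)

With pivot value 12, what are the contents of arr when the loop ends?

pivot = 12; lo=0, mid=0, hi=8
arr[mid]=15>12: swap arr[0],arr[8]; hi=7 → [4,14,12,11,9,8,7,5,15]
arr[mid]=4<12: swap arr[0],arr[0]; lo=1,mid=1 → [4,14,12,11,9,8,7,5,15]
arr[mid]=14>12: swap arr[1],arr[7]; hi=6 → [4,5,12,11,9,8,7,14,15]
arr[mid]=5<12: swap arr[1],arr[1]; lo=2,mid=2 → [4,5,12,11,9,8,7,14,15]
arr[mid]=12=12: mid=3
arr[mid]=11<12: swap arr[2],arr[3]; lo=3,mid=4 → [4,5,11,12,9,8,7,14,15]
arr[mid]=9<12: swap arr[3],arr[4]; lo=4,mid=5 → [4,5,11,9,12,8,7,14,15]
arr[mid]=8<12: swap arr[4],arr[5]; lo=5,mid=6 → [4,5,11,9,8,12,7,14,15]
arr[mid]=7<12: swap arr[5],arr[6]; lo=6,mid=7 → [4,5,11,9,8,7,12,14,15]
end: lo=6, hi=6; arr = [4,5,11,9,8,7,12,14,15]

[4,5,11,9,8,7,12,14,15]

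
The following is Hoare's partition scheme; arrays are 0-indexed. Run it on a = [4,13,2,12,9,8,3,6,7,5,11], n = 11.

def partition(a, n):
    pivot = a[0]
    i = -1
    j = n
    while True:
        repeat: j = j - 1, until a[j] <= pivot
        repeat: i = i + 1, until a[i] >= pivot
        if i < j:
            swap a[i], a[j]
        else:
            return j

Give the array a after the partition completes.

pivot=4
j stops at 6 (3), i stops at 0 (4); swap ⇒ [3,13,2,12,9,8,4,6,7,5,11]
j stops at 2 (2), i stops at 1 (13); swap ⇒ [3,2,13,12,9,8,4,6,7,5,11]
j stops at 1, i stops at 2; i≥j ⇒ return 1. a=[3,2,13,12,9,8,4,6,7,5,11]

[3,2,13,12,9,8,4,6,7,5,11]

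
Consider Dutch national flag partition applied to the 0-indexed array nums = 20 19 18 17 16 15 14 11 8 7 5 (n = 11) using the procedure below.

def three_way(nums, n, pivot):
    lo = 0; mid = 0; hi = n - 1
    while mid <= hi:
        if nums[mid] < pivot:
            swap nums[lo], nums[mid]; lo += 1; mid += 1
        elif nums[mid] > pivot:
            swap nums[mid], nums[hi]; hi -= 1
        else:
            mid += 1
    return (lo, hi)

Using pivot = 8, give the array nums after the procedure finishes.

5 7 8 16 15 14 11 17 18 19 20

lo=0 mid=0 hi=10
20>8: swap(0,10), hi=9 ⇒ 5 19 18 17 16 15 14 11 8 7 20
5<8: swap(0,0), lo=1 mid=1 ⇒ 5 19 18 17 16 15 14 11 8 7 20
19>8: swap(1,9), hi=8 ⇒ 5 7 18 17 16 15 14 11 8 19 20
7<8: swap(1,1), lo=2 mid=2 ⇒ 5 7 18 17 16 15 14 11 8 19 20
18>8: swap(2,8), hi=7 ⇒ 5 7 8 17 16 15 14 11 18 19 20
8=8: mid=3
17>8: swap(3,7), hi=6 ⇒ 5 7 8 11 16 15 14 17 18 19 20
11>8: swap(3,6), hi=5 ⇒ 5 7 8 14 16 15 11 17 18 19 20
14>8: swap(3,5), hi=4 ⇒ 5 7 8 15 16 14 11 17 18 19 20
15>8: swap(3,4), hi=3 ⇒ 5 7 8 16 15 14 11 17 18 19 20
16>8: swap(3,3), hi=2 ⇒ 5 7 8 16 15 14 11 17 18 19 20
done. lo=2 hi=2; nums=5 7 8 16 15 14 11 17 18 19 20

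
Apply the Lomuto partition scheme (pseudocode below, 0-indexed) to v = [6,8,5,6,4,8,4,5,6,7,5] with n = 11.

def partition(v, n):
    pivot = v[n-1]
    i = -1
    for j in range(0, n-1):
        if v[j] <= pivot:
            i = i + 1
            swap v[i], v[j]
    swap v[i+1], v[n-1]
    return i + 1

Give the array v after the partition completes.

[5,4,4,5,5,8,6,6,6,7,8]

pivot = v[10] = 5; i = -1
j=0: v[0]=6 > 5 → no swap
j=1: v[1]=8 > 5 → no swap
j=2: v[2]=5 ≤ 5 → i=0, swap v[0],v[2] → [5,8,6,6,4,8,4,5,6,7,5]
j=3: v[3]=6 > 5 → no swap
j=4: v[4]=4 ≤ 5 → i=1, swap v[1],v[4] → [5,4,6,6,8,8,4,5,6,7,5]
j=5: v[5]=8 > 5 → no swap
j=6: v[6]=4 ≤ 5 → i=2, swap v[2],v[6] → [5,4,4,6,8,8,6,5,6,7,5]
j=7: v[7]=5 ≤ 5 → i=3, swap v[3],v[7] → [5,4,4,5,8,8,6,6,6,7,5]
j=8: v[8]=6 > 5 → no swap
j=9: v[9]=7 > 5 → no swap
final swap v[4],v[10] → [5,4,4,5,5,8,6,6,6,7,8]; return 4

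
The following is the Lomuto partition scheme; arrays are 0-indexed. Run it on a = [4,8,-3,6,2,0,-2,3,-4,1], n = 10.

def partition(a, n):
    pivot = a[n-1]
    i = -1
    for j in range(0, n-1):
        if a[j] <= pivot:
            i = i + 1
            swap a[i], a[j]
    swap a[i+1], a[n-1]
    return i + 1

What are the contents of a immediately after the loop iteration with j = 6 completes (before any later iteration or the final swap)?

[-3,0,-2,6,2,8,4,3,-4,1]

pivot = a[9] = 1; i = -1
j=0: a[0]=4 > 1 → no swap
j=1: a[1]=8 > 1 → no swap
j=2: a[2]=-3 ≤ 1 → i=0, swap a[0],a[2] → [-3,8,4,6,2,0,-2,3,-4,1]
j=3: a[3]=6 > 1 → no swap
j=4: a[4]=2 > 1 → no swap
j=5: a[5]=0 ≤ 1 → i=1, swap a[1],a[5] → [-3,0,4,6,2,8,-2,3,-4,1]
j=6: a[6]=-2 ≤ 1 → i=2, swap a[2],a[6] → [-3,0,-2,6,2,8,4,3,-4,1]
(after j=6) a = [-3,0,-2,6,2,8,4,3,-4,1]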